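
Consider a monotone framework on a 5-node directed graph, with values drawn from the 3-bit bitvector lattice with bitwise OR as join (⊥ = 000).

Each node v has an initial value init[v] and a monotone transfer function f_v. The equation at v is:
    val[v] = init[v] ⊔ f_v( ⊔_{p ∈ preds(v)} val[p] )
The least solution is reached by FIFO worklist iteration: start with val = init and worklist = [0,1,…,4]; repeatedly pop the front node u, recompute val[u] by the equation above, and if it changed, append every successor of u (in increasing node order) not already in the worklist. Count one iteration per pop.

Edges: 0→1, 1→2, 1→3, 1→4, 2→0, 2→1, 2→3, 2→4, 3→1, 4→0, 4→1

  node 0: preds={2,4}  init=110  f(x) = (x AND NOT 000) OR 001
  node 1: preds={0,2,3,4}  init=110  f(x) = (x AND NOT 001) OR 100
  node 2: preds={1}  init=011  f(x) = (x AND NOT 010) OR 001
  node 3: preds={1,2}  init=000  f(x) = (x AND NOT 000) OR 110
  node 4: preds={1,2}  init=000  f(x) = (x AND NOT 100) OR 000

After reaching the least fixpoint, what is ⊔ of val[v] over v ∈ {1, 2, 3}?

111

Worklist (7 pops):
  #1 pop 0: in=011 → 111 (was 110); enqueue []
  #2 pop 1: in=111 → 110 (no change)
  #3 pop 2: in=110 → 111 (was 011); enqueue [0,1]
  #4 pop 3: in=111 → 111 (was 000); enqueue []
  #5 pop 4: in=111 → 011 (was 000); enqueue []
  #6 pop 0: in=111 → 111 (no change)
  #7 pop 1: in=111 → 110 (no change)

Fixpoint:
  val[0] = 111
  val[1] = 110
  val[2] = 111
  val[3] = 111
  val[4] = 011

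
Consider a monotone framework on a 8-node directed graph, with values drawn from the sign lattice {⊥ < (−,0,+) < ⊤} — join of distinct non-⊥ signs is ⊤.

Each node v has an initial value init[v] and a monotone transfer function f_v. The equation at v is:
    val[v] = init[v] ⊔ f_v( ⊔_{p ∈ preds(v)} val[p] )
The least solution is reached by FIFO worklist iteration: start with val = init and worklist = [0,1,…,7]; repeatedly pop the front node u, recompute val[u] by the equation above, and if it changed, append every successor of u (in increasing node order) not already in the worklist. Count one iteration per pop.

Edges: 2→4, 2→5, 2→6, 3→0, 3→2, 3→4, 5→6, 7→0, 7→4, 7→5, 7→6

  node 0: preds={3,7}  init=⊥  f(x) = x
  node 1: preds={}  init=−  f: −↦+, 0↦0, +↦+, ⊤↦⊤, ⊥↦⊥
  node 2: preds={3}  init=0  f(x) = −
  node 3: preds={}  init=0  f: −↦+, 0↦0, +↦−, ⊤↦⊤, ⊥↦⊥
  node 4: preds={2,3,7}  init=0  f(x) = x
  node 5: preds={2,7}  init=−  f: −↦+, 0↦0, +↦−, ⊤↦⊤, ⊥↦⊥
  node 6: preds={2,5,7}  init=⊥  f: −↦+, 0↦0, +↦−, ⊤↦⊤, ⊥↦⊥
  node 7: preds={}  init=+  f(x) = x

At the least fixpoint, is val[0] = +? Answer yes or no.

no

Trace (8 dequeues):
  [1] u=0 | in ⊤ | out ⊤ | prev ⊥ | push {}
  [2] u=1 | in ⊥ | out − | ==
  [3] u=2 | in 0 | out ⊤ | prev 0 | push {}
  [4] u=3 | in ⊥ | out 0 | ==
  [5] u=4 | in ⊤ | out ⊤ | prev 0 | push {}
  [6] u=5 | in ⊤ | out ⊤ | prev − | push {}
  [7] u=6 | in ⊤ | out ⊤ | prev ⊥ | push {}
  [8] u=7 | in ⊥ | out + | ==

Converged values:
  [0] ⊤
  [1] −
  [2] ⊤
  [3] 0
  [4] ⊤
  [5] ⊤
  [6] ⊤
  [7] +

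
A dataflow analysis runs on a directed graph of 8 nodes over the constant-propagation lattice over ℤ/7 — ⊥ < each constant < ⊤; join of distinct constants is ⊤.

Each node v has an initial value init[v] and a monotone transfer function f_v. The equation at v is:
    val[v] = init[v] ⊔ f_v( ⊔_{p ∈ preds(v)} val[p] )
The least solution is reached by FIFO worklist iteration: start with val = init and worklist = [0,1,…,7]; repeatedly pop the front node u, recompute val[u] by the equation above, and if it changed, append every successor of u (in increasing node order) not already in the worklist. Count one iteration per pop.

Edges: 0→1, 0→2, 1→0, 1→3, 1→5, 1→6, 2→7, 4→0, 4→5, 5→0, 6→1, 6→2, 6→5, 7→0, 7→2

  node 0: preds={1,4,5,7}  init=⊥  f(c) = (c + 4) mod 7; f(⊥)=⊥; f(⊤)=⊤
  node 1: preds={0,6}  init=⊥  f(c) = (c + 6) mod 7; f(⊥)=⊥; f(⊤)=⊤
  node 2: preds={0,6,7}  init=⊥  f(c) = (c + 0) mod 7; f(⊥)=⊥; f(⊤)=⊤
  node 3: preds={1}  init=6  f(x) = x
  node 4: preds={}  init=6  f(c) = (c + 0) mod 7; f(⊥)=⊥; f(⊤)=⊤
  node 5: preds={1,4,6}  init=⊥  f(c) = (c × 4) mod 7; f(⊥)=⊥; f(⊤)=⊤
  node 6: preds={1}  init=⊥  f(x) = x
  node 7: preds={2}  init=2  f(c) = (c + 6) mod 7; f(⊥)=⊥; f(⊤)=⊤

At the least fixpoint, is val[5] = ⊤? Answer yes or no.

yes

Trace (12 dequeues):
  [1] u=0 | in ⊤ | out ⊤ | prev ⊥ | push {}
  [2] u=1 | in ⊤ | out ⊤ | prev ⊥ | push {0}
  [3] u=2 | in ⊤ | out ⊤ | prev ⊥ | push {}
  [4] u=3 | in ⊤ | out ⊤ | prev 6 | push {}
  [5] u=4 | in ⊥ | out 6 | ==
  [6] u=5 | in ⊤ | out ⊤ | prev ⊥ | push {}
  [7] u=6 | in ⊤ | out ⊤ | prev ⊥ | push {1,2,5}
  [8] u=7 | in ⊤ | out ⊤ | prev 2 | push {}
  [9] u=0 | in ⊤ | out ⊤ | ==
  [10] u=1 | in ⊤ | out ⊤ | ==
  [11] u=2 | in ⊤ | out ⊤ | ==
  [12] u=5 | in ⊤ | out ⊤ | ==

Converged values:
  [0] ⊤
  [1] ⊤
  [2] ⊤
  [3] ⊤
  [4] 6
  [5] ⊤
  [6] ⊤
  [7] ⊤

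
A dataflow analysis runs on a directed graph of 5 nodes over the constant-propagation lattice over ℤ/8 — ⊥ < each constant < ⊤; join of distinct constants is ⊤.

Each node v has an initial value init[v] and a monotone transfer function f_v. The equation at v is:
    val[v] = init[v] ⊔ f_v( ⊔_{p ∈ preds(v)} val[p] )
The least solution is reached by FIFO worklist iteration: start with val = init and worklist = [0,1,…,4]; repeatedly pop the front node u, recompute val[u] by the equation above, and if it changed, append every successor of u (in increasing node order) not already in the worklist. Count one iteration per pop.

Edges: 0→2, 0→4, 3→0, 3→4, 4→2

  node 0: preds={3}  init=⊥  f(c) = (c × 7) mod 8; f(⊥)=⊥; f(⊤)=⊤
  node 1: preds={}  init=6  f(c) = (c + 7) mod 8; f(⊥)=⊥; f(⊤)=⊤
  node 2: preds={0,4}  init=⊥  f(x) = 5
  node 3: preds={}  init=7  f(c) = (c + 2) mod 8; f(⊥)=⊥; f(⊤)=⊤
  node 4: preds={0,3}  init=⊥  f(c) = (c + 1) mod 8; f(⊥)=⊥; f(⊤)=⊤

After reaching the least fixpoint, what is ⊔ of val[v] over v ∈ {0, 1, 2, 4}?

Iteration log — 6 steps:
  step 1. node 0  ⊔preds=7  new=1  old=⊥  +wl: 
  step 2. node 1  ⊔preds=⊥  new=6  stable
  step 3. node 2  ⊔preds=1  new=5  old=⊥  +wl: 
  step 4. node 3  ⊔preds=⊥  new=7  stable
  step 5. node 4  ⊔preds=⊤  new=⊤  old=⊥  +wl: 2
  step 6. node 2  ⊔preds=⊤  new=5  stable

Least fixpoint reached:
  node 0: 1
  node 1: 6
  node 2: 5
  node 3: 7
  node 4: ⊤

⊤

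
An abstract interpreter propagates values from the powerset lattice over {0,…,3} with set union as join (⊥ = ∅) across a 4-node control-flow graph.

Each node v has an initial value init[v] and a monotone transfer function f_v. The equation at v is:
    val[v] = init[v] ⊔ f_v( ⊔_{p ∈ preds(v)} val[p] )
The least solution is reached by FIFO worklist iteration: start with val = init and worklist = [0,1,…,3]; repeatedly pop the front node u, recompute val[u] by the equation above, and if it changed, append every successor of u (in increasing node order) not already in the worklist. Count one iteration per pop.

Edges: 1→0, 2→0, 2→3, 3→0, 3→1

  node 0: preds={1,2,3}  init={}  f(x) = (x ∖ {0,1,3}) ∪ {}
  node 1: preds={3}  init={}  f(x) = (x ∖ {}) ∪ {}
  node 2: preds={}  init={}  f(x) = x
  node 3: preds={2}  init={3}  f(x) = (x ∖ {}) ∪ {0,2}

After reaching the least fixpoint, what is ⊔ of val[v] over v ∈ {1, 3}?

{0,2,3}

Trace (7 dequeues):
  [1] u=0 | in {3} | out {} | ==
  [2] u=1 | in {3} | out {3} | prev {} | push {0}
  [3] u=2 | in {} | out {} | ==
  [4] u=3 | in {} | out {0,2,3} | prev {3} | push {1}
  [5] u=0 | in {0,2,3} | out {2} | prev {} | push {}
  [6] u=1 | in {0,2,3} | out {0,2,3} | prev {3} | push {0}
  [7] u=0 | in {0,2,3} | out {2} | ==

Converged values:
  [0] {2}
  [1] {0,2,3}
  [2] {}
  [3] {0,2,3}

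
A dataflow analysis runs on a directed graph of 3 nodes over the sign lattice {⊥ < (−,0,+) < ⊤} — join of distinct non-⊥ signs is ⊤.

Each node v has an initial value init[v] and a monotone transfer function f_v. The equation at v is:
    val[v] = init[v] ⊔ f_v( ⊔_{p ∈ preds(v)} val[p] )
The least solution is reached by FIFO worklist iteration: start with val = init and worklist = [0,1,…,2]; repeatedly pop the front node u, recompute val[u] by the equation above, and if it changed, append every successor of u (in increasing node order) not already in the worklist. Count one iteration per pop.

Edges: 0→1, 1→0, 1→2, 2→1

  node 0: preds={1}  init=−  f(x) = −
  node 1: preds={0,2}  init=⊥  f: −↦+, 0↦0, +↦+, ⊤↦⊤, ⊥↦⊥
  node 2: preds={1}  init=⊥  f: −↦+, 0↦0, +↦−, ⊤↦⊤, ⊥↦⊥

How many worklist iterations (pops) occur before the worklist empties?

5

Iteration log — 5 steps:
  step 1. node 0  ⊔preds=⊥  new=−  stable
  step 2. node 1  ⊔preds=−  new=+  old=⊥  +wl: 0
  step 3. node 2  ⊔preds=+  new=−  old=⊥  +wl: 1
  step 4. node 0  ⊔preds=+  new=−  stable
  step 5. node 1  ⊔preds=−  new=+  stable

Least fixpoint reached:
  node 0: −
  node 1: +
  node 2: −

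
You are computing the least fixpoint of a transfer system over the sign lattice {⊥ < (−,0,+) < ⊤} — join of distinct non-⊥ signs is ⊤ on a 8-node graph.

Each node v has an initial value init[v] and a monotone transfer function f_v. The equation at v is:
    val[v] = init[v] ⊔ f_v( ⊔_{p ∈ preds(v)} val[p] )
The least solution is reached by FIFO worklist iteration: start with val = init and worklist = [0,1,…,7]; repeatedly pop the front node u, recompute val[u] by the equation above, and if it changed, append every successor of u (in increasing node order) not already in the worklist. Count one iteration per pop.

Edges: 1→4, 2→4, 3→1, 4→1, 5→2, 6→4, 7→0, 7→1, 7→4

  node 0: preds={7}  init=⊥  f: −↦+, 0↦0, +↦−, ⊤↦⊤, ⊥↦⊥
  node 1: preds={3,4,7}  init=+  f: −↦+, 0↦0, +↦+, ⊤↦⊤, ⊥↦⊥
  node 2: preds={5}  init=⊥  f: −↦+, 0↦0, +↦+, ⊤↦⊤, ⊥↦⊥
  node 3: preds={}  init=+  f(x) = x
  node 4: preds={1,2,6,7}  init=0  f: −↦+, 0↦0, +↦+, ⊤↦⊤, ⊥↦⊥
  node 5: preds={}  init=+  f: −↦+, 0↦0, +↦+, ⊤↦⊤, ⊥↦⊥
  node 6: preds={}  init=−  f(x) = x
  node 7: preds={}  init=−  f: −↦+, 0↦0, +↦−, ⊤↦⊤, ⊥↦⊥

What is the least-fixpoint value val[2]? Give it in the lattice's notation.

Iteration log — 9 steps:
  step 1. node 0  ⊔preds=−  new=+  old=⊥  +wl: 
  step 2. node 1  ⊔preds=⊤  new=⊤  old=+  +wl: 
  step 3. node 2  ⊔preds=+  new=+  old=⊥  +wl: 
  step 4. node 3  ⊔preds=⊥  new=+  stable
  step 5. node 4  ⊔preds=⊤  new=⊤  old=0  +wl: 1
  step 6. node 5  ⊔preds=⊥  new=+  stable
  step 7. node 6  ⊔preds=⊥  new=−  stable
  step 8. node 7  ⊔preds=⊥  new=−  stable
  step 9. node 1  ⊔preds=⊤  new=⊤  stable

Least fixpoint reached:
  node 0: +
  node 1: ⊤
  node 2: +
  node 3: +
  node 4: ⊤
  node 5: +
  node 6: −
  node 7: −

+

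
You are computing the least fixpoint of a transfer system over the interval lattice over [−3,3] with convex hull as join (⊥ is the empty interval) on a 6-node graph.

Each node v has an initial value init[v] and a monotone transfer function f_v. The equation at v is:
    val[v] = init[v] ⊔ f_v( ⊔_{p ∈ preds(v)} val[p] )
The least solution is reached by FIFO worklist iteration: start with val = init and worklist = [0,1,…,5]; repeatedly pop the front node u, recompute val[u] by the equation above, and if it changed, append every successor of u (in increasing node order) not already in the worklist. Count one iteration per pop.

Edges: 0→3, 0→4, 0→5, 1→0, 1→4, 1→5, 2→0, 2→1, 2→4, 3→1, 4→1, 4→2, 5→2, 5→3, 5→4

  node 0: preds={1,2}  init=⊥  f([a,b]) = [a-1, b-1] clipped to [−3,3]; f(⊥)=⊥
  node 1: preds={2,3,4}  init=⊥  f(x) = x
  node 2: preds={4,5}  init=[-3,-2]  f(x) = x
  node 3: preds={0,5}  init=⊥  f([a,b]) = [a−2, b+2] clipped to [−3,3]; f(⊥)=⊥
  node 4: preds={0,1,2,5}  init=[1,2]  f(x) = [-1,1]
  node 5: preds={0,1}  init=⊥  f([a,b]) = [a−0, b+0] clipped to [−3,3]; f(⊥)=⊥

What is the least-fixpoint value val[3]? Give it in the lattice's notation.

[-3,3]

Worklist (21 pops):
  #1 pop 0: in=[-3,-2] → [-3,-3] (was ⊥); enqueue []
  #2 pop 1: in=[-3,2] → [-3,2] (was ⊥); enqueue [0]
  #3 pop 2: in=[1,2] → [-3,2] (was [-3,-2]); enqueue [1]
  #4 pop 3: in=[-3,-3] → [-3,-1] (was ⊥); enqueue []
  #5 pop 4: in=[-3,2] → [-1,2] (was [1,2]); enqueue [2]
  #6 pop 5: in=[-3,2] → [-3,2] (was ⊥); enqueue [3,4]
  #7 pop 0: in=[-3,2] → [-3,1] (was [-3,-3]); enqueue [5]
  #8 pop 1: in=[-3,2] → [-3,2] (no change)
  #9 pop 2: in=[-3,2] → [-3,2] (no change)
  #10 pop 3: in=[-3,2] → [-3,3] (was [-3,-1]); enqueue [1]
  #11 pop 4: in=[-3,2] → [-1,2] (no change)
  #12 pop 5: in=[-3,2] → [-3,2] (no change)
  #13 pop 1: in=[-3,3] → [-3,3] (was [-3,2]); enqueue [0,4,5]
  #14 pop 0: in=[-3,3] → [-3,2] (was [-3,1]); enqueue [3]
  #15 pop 4: in=[-3,3] → [-1,2] (no change)
  #16 pop 5: in=[-3,3] → [-3,3] (was [-3,2]); enqueue [2,4]
  #17 pop 3: in=[-3,3] → [-3,3] (no change)
  #18 pop 2: in=[-3,3] → [-3,3] (was [-3,2]); enqueue [0,1]
  #19 pop 4: in=[-3,3] → [-1,2] (no change)
  #20 pop 0: in=[-3,3] → [-3,2] (no change)
  #21 pop 1: in=[-3,3] → [-3,3] (no change)

Fixpoint:
  val[0] = [-3,2]
  val[1] = [-3,3]
  val[2] = [-3,3]
  val[3] = [-3,3]
  val[4] = [-1,2]
  val[5] = [-3,3]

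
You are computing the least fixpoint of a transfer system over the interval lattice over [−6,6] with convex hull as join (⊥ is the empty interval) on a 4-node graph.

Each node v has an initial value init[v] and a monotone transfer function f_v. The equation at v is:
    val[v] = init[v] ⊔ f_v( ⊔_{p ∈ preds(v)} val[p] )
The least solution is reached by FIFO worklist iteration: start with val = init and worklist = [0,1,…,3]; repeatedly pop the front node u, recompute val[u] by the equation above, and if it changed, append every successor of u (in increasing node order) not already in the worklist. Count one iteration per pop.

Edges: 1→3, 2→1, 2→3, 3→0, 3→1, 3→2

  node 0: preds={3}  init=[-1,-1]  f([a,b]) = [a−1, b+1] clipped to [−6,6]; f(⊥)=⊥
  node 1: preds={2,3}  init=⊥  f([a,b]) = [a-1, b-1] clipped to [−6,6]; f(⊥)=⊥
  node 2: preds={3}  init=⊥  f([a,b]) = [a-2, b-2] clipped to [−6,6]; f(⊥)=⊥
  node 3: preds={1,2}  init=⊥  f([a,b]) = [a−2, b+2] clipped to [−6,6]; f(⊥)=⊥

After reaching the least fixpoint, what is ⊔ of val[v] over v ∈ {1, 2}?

⊥

Iteration log — 4 steps:
  step 1. node 0  ⊔preds=⊥  new=[-1,-1]  stable
  step 2. node 1  ⊔preds=⊥  new=⊥  stable
  step 3. node 2  ⊔preds=⊥  new=⊥  stable
  step 4. node 3  ⊔preds=⊥  new=⊥  stable

Least fixpoint reached:
  node 0: [-1,-1]
  node 1: ⊥
  node 2: ⊥
  node 3: ⊥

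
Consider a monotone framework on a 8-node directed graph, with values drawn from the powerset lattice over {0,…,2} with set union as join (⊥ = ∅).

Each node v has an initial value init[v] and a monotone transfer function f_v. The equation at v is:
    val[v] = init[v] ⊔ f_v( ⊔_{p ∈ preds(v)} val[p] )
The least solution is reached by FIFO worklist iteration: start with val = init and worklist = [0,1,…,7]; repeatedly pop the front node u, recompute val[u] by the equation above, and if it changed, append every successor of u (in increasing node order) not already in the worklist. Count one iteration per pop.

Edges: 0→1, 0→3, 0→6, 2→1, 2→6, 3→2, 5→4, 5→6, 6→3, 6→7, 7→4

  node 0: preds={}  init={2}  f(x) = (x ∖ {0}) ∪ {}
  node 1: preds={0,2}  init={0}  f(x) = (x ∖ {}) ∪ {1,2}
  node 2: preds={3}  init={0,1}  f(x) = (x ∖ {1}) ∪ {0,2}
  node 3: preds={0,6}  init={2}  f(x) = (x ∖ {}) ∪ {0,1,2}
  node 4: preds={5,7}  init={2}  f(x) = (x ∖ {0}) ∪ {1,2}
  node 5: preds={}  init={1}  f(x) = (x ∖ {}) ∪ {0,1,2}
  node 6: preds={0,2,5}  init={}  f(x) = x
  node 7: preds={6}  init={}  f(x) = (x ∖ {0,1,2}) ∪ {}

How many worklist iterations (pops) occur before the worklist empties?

Trace (12 dequeues):
  [1] u=0 | in {} | out {2} | ==
  [2] u=1 | in {0,1,2} | out {0,1,2} | prev {0} | push {}
  [3] u=2 | in {2} | out {0,1,2} | prev {0,1} | push {1}
  [4] u=3 | in {2} | out {0,1,2} | prev {2} | push {2}
  [5] u=4 | in {1} | out {1,2} | prev {2} | push {}
  [6] u=5 | in {} | out {0,1,2} | prev {1} | push {4}
  [7] u=6 | in {0,1,2} | out {0,1,2} | prev {} | push {3}
  [8] u=7 | in {0,1,2} | out {} | ==
  [9] u=1 | in {0,1,2} | out {0,1,2} | ==
  [10] u=2 | in {0,1,2} | out {0,1,2} | ==
  [11] u=4 | in {0,1,2} | out {1,2} | ==
  [12] u=3 | in {0,1,2} | out {0,1,2} | ==

Converged values:
  [0] {2}
  [1] {0,1,2}
  [2] {0,1,2}
  [3] {0,1,2}
  [4] {1,2}
  [5] {0,1,2}
  [6] {0,1,2}
  [7] {}

12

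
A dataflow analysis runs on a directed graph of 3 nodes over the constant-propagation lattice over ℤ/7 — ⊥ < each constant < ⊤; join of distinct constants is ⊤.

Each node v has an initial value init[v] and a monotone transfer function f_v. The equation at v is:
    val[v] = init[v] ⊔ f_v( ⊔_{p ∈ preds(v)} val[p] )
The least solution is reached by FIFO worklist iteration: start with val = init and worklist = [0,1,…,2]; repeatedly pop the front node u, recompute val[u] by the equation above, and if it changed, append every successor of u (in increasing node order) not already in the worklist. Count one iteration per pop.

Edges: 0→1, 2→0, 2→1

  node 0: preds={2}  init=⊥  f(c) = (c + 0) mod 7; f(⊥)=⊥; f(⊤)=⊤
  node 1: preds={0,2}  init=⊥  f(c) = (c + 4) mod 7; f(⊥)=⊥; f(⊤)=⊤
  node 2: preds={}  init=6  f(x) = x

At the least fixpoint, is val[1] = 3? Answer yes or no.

yes

Trace (3 dequeues):
  [1] u=0 | in 6 | out 6 | prev ⊥ | push {}
  [2] u=1 | in 6 | out 3 | prev ⊥ | push {}
  [3] u=2 | in ⊥ | out 6 | ==

Converged values:
  [0] 6
  [1] 3
  [2] 6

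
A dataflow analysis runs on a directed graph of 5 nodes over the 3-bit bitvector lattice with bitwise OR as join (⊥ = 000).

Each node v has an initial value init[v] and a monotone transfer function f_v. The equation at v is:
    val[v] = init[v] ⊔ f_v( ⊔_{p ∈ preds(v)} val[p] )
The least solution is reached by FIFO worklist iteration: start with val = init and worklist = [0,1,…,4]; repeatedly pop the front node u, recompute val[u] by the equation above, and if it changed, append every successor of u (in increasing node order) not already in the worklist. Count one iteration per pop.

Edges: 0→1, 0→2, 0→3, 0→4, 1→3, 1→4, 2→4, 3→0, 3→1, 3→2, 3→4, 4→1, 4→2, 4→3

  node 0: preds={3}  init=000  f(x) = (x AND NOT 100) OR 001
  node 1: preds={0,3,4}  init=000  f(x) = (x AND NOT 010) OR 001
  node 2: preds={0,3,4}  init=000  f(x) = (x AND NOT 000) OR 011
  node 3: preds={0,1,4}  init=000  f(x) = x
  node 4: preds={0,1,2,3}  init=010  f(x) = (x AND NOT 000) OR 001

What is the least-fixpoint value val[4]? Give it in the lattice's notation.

Trace (10 dequeues):
  [1] u=0 | in 000 | out 001 | prev 000 | push {}
  [2] u=1 | in 011 | out 001 | prev 000 | push {}
  [3] u=2 | in 011 | out 011 | prev 000 | push {}
  [4] u=3 | in 011 | out 011 | prev 000 | push {0,1,2}
  [5] u=4 | in 011 | out 011 | prev 010 | push {3}
  [6] u=0 | in 011 | out 011 | prev 001 | push {4}
  [7] u=1 | in 011 | out 001 | ==
  [8] u=2 | in 011 | out 011 | ==
  [9] u=3 | in 011 | out 011 | ==
  [10] u=4 | in 011 | out 011 | ==

Converged values:
  [0] 011
  [1] 001
  [2] 011
  [3] 011
  [4] 011

011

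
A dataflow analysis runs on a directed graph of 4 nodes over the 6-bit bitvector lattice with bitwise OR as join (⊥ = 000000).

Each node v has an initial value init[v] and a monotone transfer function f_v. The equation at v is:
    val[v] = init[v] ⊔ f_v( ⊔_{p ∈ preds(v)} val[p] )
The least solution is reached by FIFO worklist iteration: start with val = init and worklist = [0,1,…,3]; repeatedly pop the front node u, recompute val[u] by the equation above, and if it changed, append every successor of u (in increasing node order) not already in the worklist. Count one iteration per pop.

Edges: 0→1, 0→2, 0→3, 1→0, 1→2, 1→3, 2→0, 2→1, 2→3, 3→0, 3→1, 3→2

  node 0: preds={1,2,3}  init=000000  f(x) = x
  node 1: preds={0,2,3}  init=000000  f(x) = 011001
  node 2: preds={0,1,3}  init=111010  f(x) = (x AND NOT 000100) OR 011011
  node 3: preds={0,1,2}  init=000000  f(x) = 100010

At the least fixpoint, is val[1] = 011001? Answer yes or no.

Worklist (8 pops):
  #1 pop 0: in=111010 → 111010 (was 000000); enqueue []
  #2 pop 1: in=111010 → 011001 (was 000000); enqueue [0]
  #3 pop 2: in=111011 → 111011 (was 111010); enqueue [1]
  #4 pop 3: in=111011 → 100010 (was 000000); enqueue [2]
  #5 pop 0: in=111011 → 111011 (was 111010); enqueue [3]
  #6 pop 1: in=111011 → 011001 (no change)
  #7 pop 2: in=111011 → 111011 (no change)
  #8 pop 3: in=111011 → 100010 (no change)

Fixpoint:
  val[0] = 111011
  val[1] = 011001
  val[2] = 111011
  val[3] = 100010

yes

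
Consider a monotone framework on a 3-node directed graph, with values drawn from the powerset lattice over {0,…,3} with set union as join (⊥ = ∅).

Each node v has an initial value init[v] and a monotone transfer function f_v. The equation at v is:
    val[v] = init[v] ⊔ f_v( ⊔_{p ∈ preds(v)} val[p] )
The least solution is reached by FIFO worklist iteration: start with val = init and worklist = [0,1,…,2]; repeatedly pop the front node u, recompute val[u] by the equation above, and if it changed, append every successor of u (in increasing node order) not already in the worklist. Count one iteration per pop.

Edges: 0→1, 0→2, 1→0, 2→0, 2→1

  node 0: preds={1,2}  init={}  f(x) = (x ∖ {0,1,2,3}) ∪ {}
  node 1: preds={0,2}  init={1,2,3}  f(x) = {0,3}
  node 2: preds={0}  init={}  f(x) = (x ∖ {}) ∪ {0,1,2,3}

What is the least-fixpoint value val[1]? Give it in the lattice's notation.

Trace (5 dequeues):
  [1] u=0 | in {1,2,3} | out {} | ==
  [2] u=1 | in {} | out {0,1,2,3} | prev {1,2,3} | push {0}
  [3] u=2 | in {} | out {0,1,2,3} | prev {} | push {1}
  [4] u=0 | in {0,1,2,3} | out {} | ==
  [5] u=1 | in {0,1,2,3} | out {0,1,2,3} | ==

Converged values:
  [0] {}
  [1] {0,1,2,3}
  [2] {0,1,2,3}

{0,1,2,3}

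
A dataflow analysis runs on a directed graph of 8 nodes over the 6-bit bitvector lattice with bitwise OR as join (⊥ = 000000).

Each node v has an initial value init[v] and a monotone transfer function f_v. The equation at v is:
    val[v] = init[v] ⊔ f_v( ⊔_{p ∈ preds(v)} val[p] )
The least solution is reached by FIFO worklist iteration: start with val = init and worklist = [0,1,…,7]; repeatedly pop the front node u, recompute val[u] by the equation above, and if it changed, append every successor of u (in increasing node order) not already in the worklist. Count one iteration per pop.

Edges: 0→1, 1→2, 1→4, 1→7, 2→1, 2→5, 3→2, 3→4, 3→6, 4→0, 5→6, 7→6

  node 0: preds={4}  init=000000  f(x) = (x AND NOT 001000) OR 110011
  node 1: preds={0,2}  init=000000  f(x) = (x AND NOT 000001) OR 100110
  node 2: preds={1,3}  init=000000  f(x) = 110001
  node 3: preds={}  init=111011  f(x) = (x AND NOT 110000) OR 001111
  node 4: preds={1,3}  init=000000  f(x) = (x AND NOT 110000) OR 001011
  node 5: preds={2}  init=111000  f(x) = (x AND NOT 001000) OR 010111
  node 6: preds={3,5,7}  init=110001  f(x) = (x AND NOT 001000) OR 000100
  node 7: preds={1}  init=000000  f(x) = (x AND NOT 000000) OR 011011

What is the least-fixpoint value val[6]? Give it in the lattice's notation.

Worklist (13 pops):
  #1 pop 0: in=000000 → 110011 (was 000000); enqueue []
  #2 pop 1: in=110011 → 110110 (was 000000); enqueue []
  #3 pop 2: in=111111 → 110001 (was 000000); enqueue [1]
  #4 pop 3: in=000000 → 111111 (was 111011); enqueue [2]
  #5 pop 4: in=111111 → 001111 (was 000000); enqueue [0]
  #6 pop 5: in=110001 → 111111 (was 111000); enqueue []
  #7 pop 6: in=111111 → 110111 (was 110001); enqueue []
  #8 pop 7: in=110110 → 111111 (was 000000); enqueue [6]
  #9 pop 1: in=110011 → 110110 (no change)
  #10 pop 2: in=111111 → 110001 (no change)
  #11 pop 0: in=001111 → 110111 (was 110011); enqueue [1]
  #12 pop 6: in=111111 → 110111 (no change)
  #13 pop 1: in=110111 → 110110 (no change)

Fixpoint:
  val[0] = 110111
  val[1] = 110110
  val[2] = 110001
  val[3] = 111111
  val[4] = 001111
  val[5] = 111111
  val[6] = 110111
  val[7] = 111111

110111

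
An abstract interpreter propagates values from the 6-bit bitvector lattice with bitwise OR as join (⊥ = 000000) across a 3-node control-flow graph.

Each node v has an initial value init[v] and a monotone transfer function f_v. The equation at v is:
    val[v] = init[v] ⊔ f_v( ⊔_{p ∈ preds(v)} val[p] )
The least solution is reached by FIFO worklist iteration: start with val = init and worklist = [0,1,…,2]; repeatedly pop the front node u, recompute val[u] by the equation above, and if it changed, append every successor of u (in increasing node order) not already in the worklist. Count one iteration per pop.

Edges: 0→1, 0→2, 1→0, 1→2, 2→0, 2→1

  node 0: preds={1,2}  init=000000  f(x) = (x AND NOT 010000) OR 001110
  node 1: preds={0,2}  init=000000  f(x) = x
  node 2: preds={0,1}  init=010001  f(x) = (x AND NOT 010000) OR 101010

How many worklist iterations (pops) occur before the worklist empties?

7

Worklist (7 pops):
  #1 pop 0: in=010001 → 001111 (was 000000); enqueue []
  #2 pop 1: in=011111 → 011111 (was 000000); enqueue [0]
  #3 pop 2: in=011111 → 111111 (was 010001); enqueue [1]
  #4 pop 0: in=111111 → 101111 (was 001111); enqueue [2]
  #5 pop 1: in=111111 → 111111 (was 011111); enqueue [0]
  #6 pop 2: in=111111 → 111111 (no change)
  #7 pop 0: in=111111 → 101111 (no change)

Fixpoint:
  val[0] = 101111
  val[1] = 111111
  val[2] = 111111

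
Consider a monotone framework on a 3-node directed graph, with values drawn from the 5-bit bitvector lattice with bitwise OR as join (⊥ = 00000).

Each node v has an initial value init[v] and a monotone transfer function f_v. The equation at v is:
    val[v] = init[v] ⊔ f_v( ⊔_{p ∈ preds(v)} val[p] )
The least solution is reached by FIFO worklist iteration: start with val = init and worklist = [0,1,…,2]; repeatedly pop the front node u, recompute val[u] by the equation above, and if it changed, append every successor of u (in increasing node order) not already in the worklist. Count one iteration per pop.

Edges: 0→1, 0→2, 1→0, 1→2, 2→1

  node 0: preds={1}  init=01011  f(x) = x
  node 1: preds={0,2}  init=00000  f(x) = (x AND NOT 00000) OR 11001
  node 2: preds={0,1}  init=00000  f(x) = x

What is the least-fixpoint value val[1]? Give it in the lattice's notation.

Iteration log — 6 steps:
  step 1. node 0  ⊔preds=00000  new=01011  stable
  step 2. node 1  ⊔preds=01011  new=11011  old=00000  +wl: 0
  step 3. node 2  ⊔preds=11011  new=11011  old=00000  +wl: 1
  step 4. node 0  ⊔preds=11011  new=11011  old=01011  +wl: 2
  step 5. node 1  ⊔preds=11011  new=11011  stable
  step 6. node 2  ⊔preds=11011  new=11011  stable

Least fixpoint reached:
  node 0: 11011
  node 1: 11011
  node 2: 11011

11011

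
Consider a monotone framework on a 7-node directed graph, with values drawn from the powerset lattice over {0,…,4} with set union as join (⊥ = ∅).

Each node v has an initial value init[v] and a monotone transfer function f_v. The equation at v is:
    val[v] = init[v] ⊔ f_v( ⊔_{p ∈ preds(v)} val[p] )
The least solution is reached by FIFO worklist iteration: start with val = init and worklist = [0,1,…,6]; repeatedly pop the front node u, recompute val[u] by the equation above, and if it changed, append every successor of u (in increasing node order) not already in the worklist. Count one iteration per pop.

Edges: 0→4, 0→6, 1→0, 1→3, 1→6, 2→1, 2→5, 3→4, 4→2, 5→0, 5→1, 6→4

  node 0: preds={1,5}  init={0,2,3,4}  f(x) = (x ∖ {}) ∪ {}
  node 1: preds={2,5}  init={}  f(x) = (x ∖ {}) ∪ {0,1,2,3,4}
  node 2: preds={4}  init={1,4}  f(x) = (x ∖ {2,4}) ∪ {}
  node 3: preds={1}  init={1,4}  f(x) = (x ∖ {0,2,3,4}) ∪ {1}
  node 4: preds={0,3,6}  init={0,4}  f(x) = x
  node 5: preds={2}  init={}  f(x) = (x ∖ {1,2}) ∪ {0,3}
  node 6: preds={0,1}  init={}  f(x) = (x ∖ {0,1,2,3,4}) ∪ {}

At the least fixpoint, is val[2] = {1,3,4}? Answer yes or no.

no

Trace (14 dequeues):
  [1] u=0 | in {} | out {0,2,3,4} | ==
  [2] u=1 | in {1,4} | out {0,1,2,3,4} | prev {} | push {0}
  [3] u=2 | in {0,4} | out {0,1,4} | prev {1,4} | push {1}
  [4] u=3 | in {0,1,2,3,4} | out {1,4} | ==
  [5] u=4 | in {0,1,2,3,4} | out {0,1,2,3,4} | prev {0,4} | push {2}
  [6] u=5 | in {0,1,4} | out {0,3,4} | prev {} | push {}
  [7] u=6 | in {0,1,2,3,4} | out {} | ==
  [8] u=0 | in {0,1,2,3,4} | out {0,1,2,3,4} | prev {0,2,3,4} | push {4,6}
  [9] u=1 | in {0,1,3,4} | out {0,1,2,3,4} | ==
  [10] u=2 | in {0,1,2,3,4} | out {0,1,3,4} | prev {0,1,4} | push {1,5}
  [11] u=4 | in {0,1,2,3,4} | out {0,1,2,3,4} | ==
  [12] u=6 | in {0,1,2,3,4} | out {} | ==
  [13] u=1 | in {0,1,3,4} | out {0,1,2,3,4} | ==
  [14] u=5 | in {0,1,3,4} | out {0,3,4} | ==

Converged values:
  [0] {0,1,2,3,4}
  [1] {0,1,2,3,4}
  [2] {0,1,3,4}
  [3] {1,4}
  [4] {0,1,2,3,4}
  [5] {0,3,4}
  [6] {}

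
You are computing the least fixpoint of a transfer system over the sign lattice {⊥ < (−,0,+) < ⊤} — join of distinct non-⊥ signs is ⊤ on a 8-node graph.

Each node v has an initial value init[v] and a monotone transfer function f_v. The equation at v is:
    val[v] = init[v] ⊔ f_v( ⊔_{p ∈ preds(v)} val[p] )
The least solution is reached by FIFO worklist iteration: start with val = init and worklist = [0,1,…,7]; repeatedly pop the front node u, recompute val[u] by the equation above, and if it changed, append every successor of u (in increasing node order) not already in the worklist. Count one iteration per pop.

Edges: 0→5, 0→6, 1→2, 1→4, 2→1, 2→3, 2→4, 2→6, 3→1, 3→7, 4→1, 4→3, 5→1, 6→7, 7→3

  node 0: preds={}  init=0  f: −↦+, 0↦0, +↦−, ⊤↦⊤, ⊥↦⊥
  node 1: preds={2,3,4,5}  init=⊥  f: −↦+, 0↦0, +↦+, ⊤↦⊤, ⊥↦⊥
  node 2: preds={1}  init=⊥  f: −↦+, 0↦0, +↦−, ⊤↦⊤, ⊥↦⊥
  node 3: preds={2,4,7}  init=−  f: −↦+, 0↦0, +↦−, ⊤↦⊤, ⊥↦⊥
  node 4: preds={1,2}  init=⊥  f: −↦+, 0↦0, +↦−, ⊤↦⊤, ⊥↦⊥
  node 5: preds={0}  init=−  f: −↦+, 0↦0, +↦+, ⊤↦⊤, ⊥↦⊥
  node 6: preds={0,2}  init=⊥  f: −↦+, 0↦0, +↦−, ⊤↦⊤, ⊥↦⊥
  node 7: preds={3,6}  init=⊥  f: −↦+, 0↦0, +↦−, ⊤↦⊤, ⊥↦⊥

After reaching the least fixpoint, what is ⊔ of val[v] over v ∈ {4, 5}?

Worklist (15 pops):
  #1 pop 0: in=⊥ → 0 (no change)
  #2 pop 1: in=− → + (was ⊥); enqueue []
  #3 pop 2: in=+ → − (was ⊥); enqueue [1]
  #4 pop 3: in=− → ⊤ (was −); enqueue []
  #5 pop 4: in=⊤ → ⊤ (was ⊥); enqueue [3]
  #6 pop 5: in=0 → ⊤ (was −); enqueue []
  #7 pop 6: in=⊤ → ⊤ (was ⊥); enqueue []
  #8 pop 7: in=⊤ → ⊤ (was ⊥); enqueue []
  #9 pop 1: in=⊤ → ⊤ (was +); enqueue [2,4]
  #10 pop 3: in=⊤ → ⊤ (no change)
  #11 pop 2: in=⊤ → ⊤ (was −); enqueue [1,3,6]
  #12 pop 4: in=⊤ → ⊤ (no change)
  #13 pop 1: in=⊤ → ⊤ (no change)
  #14 pop 3: in=⊤ → ⊤ (no change)
  #15 pop 6: in=⊤ → ⊤ (no change)

Fixpoint:
  val[0] = 0
  val[1] = ⊤
  val[2] = ⊤
  val[3] = ⊤
  val[4] = ⊤
  val[5] = ⊤
  val[6] = ⊤
  val[7] = ⊤

⊤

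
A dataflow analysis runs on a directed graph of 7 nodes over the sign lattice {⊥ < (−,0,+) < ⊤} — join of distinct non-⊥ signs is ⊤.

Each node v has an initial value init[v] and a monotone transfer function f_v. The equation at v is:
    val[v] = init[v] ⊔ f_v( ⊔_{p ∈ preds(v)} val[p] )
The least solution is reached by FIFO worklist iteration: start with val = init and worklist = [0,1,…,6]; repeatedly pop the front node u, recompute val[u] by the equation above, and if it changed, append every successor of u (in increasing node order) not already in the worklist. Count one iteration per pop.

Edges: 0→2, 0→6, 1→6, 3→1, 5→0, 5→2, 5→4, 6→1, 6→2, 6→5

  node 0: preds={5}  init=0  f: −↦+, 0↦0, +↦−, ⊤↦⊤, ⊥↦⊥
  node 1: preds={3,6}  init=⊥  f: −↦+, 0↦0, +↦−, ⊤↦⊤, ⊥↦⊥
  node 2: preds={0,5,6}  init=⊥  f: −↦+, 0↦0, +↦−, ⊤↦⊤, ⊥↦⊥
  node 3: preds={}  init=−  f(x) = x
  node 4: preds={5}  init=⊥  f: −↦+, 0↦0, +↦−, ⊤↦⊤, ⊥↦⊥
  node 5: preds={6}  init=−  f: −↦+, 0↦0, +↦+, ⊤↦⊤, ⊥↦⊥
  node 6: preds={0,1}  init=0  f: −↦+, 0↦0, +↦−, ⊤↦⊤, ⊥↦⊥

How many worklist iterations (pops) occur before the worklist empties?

Iteration log — 12 steps:
  step 1. node 0  ⊔preds=−  new=⊤  old=0  +wl: 
  step 2. node 1  ⊔preds=⊤  new=⊤  old=⊥  +wl: 
  step 3. node 2  ⊔preds=⊤  new=⊤  old=⊥  +wl: 
  step 4. node 3  ⊔preds=⊥  new=−  stable
  step 5. node 4  ⊔preds=−  new=+  old=⊥  +wl: 
  step 6. node 5  ⊔preds=0  new=⊤  old=−  +wl: 0,2,4
  step 7. node 6  ⊔preds=⊤  new=⊤  old=0  +wl: 1,5
  step 8. node 0  ⊔preds=⊤  new=⊤  stable
  step 9. node 2  ⊔preds=⊤  new=⊤  stable
  step 10. node 4  ⊔preds=⊤  new=⊤  old=+  +wl: 
  step 11. node 1  ⊔preds=⊤  new=⊤  stable
  step 12. node 5  ⊔preds=⊤  new=⊤  stable

Least fixpoint reached:
  node 0: ⊤
  node 1: ⊤
  node 2: ⊤
  node 3: −
  node 4: ⊤
  node 5: ⊤
  node 6: ⊤

12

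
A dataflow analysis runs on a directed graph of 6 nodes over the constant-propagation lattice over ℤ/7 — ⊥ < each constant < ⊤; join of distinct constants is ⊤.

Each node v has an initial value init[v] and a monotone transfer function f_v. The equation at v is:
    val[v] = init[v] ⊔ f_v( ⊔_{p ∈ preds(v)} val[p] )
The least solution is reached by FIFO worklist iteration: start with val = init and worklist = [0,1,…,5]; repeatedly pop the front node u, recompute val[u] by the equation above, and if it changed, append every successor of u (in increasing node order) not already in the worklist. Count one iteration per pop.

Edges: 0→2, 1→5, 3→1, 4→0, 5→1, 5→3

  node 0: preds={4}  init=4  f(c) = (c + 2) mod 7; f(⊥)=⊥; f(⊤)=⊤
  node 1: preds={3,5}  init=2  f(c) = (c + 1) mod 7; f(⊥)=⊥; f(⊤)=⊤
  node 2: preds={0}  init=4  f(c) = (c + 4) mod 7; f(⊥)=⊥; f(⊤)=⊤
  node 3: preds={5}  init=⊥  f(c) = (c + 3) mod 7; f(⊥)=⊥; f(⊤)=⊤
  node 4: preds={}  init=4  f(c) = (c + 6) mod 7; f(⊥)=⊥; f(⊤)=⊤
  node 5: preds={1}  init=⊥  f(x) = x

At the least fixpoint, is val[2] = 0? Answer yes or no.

no

Worklist (12 pops):
  #1 pop 0: in=4 → ⊤ (was 4); enqueue []
  #2 pop 1: in=⊥ → 2 (no change)
  #3 pop 2: in=⊤ → ⊤ (was 4); enqueue []
  #4 pop 3: in=⊥ → ⊥ (no change)
  #5 pop 4: in=⊥ → 4 (no change)
  #6 pop 5: in=2 → 2 (was ⊥); enqueue [1,3]
  #7 pop 1: in=2 → ⊤ (was 2); enqueue [5]
  #8 pop 3: in=2 → 5 (was ⊥); enqueue [1]
  #9 pop 5: in=⊤ → ⊤ (was 2); enqueue [3]
  #10 pop 1: in=⊤ → ⊤ (no change)
  #11 pop 3: in=⊤ → ⊤ (was 5); enqueue [1]
  #12 pop 1: in=⊤ → ⊤ (no change)

Fixpoint:
  val[0] = ⊤
  val[1] = ⊤
  val[2] = ⊤
  val[3] = ⊤
  val[4] = 4
  val[5] = ⊤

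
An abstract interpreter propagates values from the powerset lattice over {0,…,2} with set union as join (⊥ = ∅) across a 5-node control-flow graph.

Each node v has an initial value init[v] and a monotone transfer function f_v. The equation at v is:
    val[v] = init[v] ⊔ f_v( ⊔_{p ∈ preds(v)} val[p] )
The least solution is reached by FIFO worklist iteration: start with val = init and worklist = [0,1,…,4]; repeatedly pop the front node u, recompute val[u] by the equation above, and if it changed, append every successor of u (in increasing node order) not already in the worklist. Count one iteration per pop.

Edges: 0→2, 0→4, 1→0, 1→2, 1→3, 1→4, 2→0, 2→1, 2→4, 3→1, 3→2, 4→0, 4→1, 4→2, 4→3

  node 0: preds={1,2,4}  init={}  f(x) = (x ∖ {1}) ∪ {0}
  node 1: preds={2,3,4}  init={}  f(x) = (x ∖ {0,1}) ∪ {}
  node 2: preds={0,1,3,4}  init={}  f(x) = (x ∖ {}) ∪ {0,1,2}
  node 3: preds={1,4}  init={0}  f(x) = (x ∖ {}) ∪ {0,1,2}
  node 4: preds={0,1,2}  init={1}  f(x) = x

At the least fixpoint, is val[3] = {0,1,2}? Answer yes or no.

Iteration log — 11 steps:
  step 1. node 0  ⊔preds={1}  new={0}  old={}  +wl: 
  step 2. node 1  ⊔preds={0,1}  new={}  stable
  step 3. node 2  ⊔preds={0,1}  new={0,1,2}  old={}  +wl: 0,1
  step 4. node 3  ⊔preds={1}  new={0,1,2}  old={0}  +wl: 2
  step 5. node 4  ⊔preds={0,1,2}  new={0,1,2}  old={1}  +wl: 3
  step 6. node 0  ⊔preds={0,1,2}  new={0,2}  old={0}  +wl: 4
  step 7. node 1  ⊔preds={0,1,2}  new={2}  old={}  +wl: 0
  step 8. node 2  ⊔preds={0,1,2}  new={0,1,2}  stable
  step 9. node 3  ⊔preds={0,1,2}  new={0,1,2}  stable
  step 10. node 4  ⊔preds={0,1,2}  new={0,1,2}  stable
  step 11. node 0  ⊔preds={0,1,2}  new={0,2}  stable

Least fixpoint reached:
  node 0: {0,2}
  node 1: {2}
  node 2: {0,1,2}
  node 3: {0,1,2}
  node 4: {0,1,2}

yes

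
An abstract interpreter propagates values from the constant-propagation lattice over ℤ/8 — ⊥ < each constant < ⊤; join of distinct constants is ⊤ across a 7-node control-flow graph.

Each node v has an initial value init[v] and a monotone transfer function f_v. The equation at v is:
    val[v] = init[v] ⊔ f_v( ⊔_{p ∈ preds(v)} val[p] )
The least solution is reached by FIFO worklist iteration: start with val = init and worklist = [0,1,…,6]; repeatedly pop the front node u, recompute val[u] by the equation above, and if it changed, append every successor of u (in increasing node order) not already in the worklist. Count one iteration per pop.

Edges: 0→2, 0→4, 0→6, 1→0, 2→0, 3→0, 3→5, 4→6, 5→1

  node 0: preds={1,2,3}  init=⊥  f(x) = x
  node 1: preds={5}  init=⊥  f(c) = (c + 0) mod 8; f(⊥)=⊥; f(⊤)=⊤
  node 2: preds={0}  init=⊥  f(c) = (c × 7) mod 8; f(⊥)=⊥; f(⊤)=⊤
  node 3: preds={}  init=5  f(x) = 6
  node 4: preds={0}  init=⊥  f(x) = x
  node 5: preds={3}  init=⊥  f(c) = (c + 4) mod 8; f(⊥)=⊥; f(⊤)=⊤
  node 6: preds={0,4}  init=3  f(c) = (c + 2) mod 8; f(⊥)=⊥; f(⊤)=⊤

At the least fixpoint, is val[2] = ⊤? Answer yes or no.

yes

Worklist (13 pops):
  #1 pop 0: in=5 → 5 (was ⊥); enqueue []
  #2 pop 1: in=⊥ → ⊥ (no change)
  #3 pop 2: in=5 → 3 (was ⊥); enqueue [0]
  #4 pop 3: in=⊥ → ⊤ (was 5); enqueue []
  #5 pop 4: in=5 → 5 (was ⊥); enqueue []
  #6 pop 5: in=⊤ → ⊤ (was ⊥); enqueue [1]
  #7 pop 6: in=5 → ⊤ (was 3); enqueue []
  #8 pop 0: in=⊤ → ⊤ (was 5); enqueue [2,4,6]
  #9 pop 1: in=⊤ → ⊤ (was ⊥); enqueue [0]
  #10 pop 2: in=⊤ → ⊤ (was 3); enqueue []
  #11 pop 4: in=⊤ → ⊤ (was 5); enqueue []
  #12 pop 6: in=⊤ → ⊤ (no change)
  #13 pop 0: in=⊤ → ⊤ (no change)

Fixpoint:
  val[0] = ⊤
  val[1] = ⊤
  val[2] = ⊤
  val[3] = ⊤
  val[4] = ⊤
  val[5] = ⊤
  val[6] = ⊤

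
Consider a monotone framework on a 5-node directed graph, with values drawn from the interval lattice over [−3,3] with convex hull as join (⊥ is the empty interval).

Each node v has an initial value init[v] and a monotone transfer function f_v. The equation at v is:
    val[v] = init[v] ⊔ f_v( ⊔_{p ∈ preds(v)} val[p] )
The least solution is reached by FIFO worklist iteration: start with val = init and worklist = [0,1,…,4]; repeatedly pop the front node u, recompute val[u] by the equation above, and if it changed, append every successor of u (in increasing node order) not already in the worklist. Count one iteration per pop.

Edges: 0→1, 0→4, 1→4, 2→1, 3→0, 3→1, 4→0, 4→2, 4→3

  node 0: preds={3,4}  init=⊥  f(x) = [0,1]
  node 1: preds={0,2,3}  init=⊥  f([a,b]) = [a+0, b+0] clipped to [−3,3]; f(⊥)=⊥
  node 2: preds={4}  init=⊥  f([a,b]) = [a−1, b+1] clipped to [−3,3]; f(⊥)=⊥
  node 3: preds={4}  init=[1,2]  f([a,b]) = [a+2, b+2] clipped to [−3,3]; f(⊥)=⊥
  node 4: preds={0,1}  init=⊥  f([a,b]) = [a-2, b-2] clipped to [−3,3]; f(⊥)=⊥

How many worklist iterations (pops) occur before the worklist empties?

16

Iteration log — 16 steps:
  step 1. node 0  ⊔preds=[1,2]  new=[0,1]  old=⊥  +wl: 
  step 2. node 1  ⊔preds=[0,2]  new=[0,2]  old=⊥  +wl: 
  step 3. node 2  ⊔preds=⊥  new=⊥  stable
  step 4. node 3  ⊔preds=⊥  new=[1,2]  stable
  step 5. node 4  ⊔preds=[0,2]  new=[-2,0]  old=⊥  +wl: 0,2,3
  step 6. node 0  ⊔preds=[-2,2]  new=[0,1]  stable
  step 7. node 2  ⊔preds=[-2,0]  new=[-3,1]  old=⊥  +wl: 1
  step 8. node 3  ⊔preds=[-2,0]  new=[0,2]  old=[1,2]  +wl: 0
  step 9. node 1  ⊔preds=[-3,2]  new=[-3,2]  old=[0,2]  +wl: 4
  step 10. node 0  ⊔preds=[-2,2]  new=[0,1]  stable
  step 11. node 4  ⊔preds=[-3,2]  new=[-3,0]  old=[-2,0]  +wl: 0,2,3
  step 12. node 0  ⊔preds=[-3,2]  new=[0,1]  stable
  step 13. node 2  ⊔preds=[-3,0]  new=[-3,1]  stable
  step 14. node 3  ⊔preds=[-3,0]  new=[-1,2]  old=[0,2]  +wl: 0,1
  step 15. node 0  ⊔preds=[-3,2]  new=[0,1]  stable
  step 16. node 1  ⊔preds=[-3,2]  new=[-3,2]  stable

Least fixpoint reached:
  node 0: [0,1]
  node 1: [-3,2]
  node 2: [-3,1]
  node 3: [-1,2]
  node 4: [-3,0]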